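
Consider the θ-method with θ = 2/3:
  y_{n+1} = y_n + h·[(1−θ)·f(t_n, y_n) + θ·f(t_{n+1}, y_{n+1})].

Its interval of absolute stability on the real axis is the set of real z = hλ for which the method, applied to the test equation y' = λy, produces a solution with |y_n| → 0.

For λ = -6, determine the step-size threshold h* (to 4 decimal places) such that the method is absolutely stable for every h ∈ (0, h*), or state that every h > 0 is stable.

(−∞, 0) — no finite endpoint. Any h>0 works for λ=-6.

With y'=λy (z=hλ):
  y_{n+1} = y_n + z·[1/3·y_n + 2/3·y_{n+1}] ⇒ (1 − 2/3z)y_{n+1} = (1 + 1/3z)y_n
  so R(z) = (1 + 1/3z)/(1 − 2/3z).

Solve |R(x)|<1 on ℝ⁻.
x=-1.8: |R|=0.1818
x=-2: |R|=0.1429
x=-10: |R|=0.3043
x=-100: |R|=0.4778
θ=2/3≥1/2 ⇒ |1+1/3x|<|1−2/3x| ∀x<0 ⇒ stable on all of ℝ⁻.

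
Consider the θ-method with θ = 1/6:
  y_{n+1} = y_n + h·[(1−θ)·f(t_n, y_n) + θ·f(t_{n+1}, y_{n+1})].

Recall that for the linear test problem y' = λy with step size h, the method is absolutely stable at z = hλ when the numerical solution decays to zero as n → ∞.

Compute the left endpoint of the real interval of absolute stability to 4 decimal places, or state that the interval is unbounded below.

z* = -3.0000.

With y'=λy (z=hλ):
  y_{n+1} = y_n + z·[5/6·y_n + 1/6·y_{n+1}] ⇒ (1 − 1/6z)y_{n+1} = (1 + 5/6z)y_n
  ⇒ R(z) = (1 + 5/6z)/(1 − 1/6z).

Find x<0 with |R(x)|<1.
x=-0.61: |R|=0.4463
R=−1: 1+5/6x = −1+1/6x ⇒ -2/3x=2 ⇒ x=2/(-2/3)=-3.0000
Confirm numerically:
  x=-2.373: |R|=0.70047 <1
  x=-2.279: |R|=0.65165 <1
  x=-1.706: |R|=0.32832 <1
  x=-1.498: |R|=0.19872 <1
  x=-3.390: |R|=1.16613 >1
  x=-3.369: |R|=1.15754 >1
  x=-3.299: |R|=1.12862 >1
Interval (-3.0000, 0).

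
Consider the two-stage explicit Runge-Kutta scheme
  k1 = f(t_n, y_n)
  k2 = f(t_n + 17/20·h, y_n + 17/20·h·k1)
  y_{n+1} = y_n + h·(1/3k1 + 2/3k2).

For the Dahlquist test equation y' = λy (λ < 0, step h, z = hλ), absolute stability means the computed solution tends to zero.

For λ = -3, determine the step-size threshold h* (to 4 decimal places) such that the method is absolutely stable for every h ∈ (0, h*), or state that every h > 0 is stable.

(-1.7647,0); λ=-3 ⇒ h* = (30/17)/3 = 0.5882.

On y'=λy, z=hλ:
  k1=λy_n ⇒ h·k1=z·y_n;  k2=λ(1+17/20z)y_n ⇒ h·k2=z(1+17/20z)y_n
  y_{n+1}/y_n = 1 + 1/3z + 2/3z(1+17/20z) = 1 + z + 17/30z²
  R(z) = 1 + z + 17/30z².

Solve |R(x)|<1 on ℝ⁻.
x=-0.35: |R|=0.7194
R=1: x+17/30x²=0 ⇒ x=−30/17=-1.7647; min R=1−1/(4·17/30)=0.5588>−1
Confirm numerically:
  x=-1.200: |R|=0.61600 <1
  x=-1.160: |R|=0.60251 <1
  x=-1.139: |R|=0.59615 <1
  x=-0.944: |R|=0.56098 <1
  x=-2.237: |R|=1.59870 >1
  x=-2.210: |R|=1.55766 >1
  x=-1.933: |R|=1.18434 >1
So |R|<1 on (-1.7647, 0).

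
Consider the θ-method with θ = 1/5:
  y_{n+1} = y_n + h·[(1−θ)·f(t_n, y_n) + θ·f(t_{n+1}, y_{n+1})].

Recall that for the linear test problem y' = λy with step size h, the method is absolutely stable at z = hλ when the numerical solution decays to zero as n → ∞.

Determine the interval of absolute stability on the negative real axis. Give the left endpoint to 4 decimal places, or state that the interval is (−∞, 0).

On y'=λy, z=hλ:
  y_{n+1} = y_n + z·[4/5·y_n + 1/5·y_{n+1}] ⇒ (1 − 1/5z)y_{n+1} = (1 + 4/5z)y_n
  Hence R(z) = (1 + 4/5z)/(1 − 1/5z).

Find x<0 with |R(x)|<1.
x=-1.1: |R|=0.0984
R=−1: 1+4/5x = −1+1/5x ⇒ -3/5x=2 ⇒ x=2/(-3/5)=-3.3333
Confirm numerically:
  x=-2.836: |R|=0.80960 <1
  x=-2.523: |R|=0.67686 <1
  x=-1.335: |R|=0.05367 <1
  x=-3.578: |R|=1.08557 >1
  x=-3.532: |R|=1.06985 >1
Stable set (-3.3333, 0).

(-3.3333, 0).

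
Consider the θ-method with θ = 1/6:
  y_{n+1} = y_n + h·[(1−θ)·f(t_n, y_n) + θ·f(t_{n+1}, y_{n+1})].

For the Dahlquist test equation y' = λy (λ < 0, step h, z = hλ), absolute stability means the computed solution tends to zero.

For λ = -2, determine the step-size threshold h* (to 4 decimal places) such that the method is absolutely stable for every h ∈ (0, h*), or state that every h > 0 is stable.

(-3.0000,0); λ=-2 ⇒ h* = (3)/2 = 1.5000.

Set f=λy, z=hλ:
  y_{n+1} = y_n + z·[5/6·y_n + 1/6·y_{n+1}] ⇒ (1 − 1/6z)y_{n+1} = (1 + 5/6z)y_n
  Hence R(z) = (1 + 5/6z)/(1 − 1/6z).

Find x<0 with |R(x)|<1.
x=-0.54: |R|=0.5046
R=−1: 1+5/6x = −1+1/6x ⇒ -2/3x=2 ⇒ x=2/(-2/3)=-3.0000
Confirm numerically:
  x=-2.826: |R|=0.92114 <1
  x=-2.585: |R|=0.80664 <1
  x=-1.921: |R|=0.45512 <1
  x=-3.498: |R|=1.20973 >1
  x=-3.147: |R|=1.06428 >1
  x=-3.060: |R|=1.02649 >1
So |R|<1 on (-3.0000, 0).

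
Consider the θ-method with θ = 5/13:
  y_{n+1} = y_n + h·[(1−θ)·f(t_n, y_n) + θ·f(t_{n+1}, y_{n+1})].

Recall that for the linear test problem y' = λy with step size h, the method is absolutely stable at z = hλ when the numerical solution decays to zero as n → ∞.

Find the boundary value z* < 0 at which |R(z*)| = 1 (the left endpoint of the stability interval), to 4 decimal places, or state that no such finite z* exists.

Set f=λy, z=hλ:
  y_{n+1} = y_n + z·[8/13·y_n + 5/13·y_{n+1}] ⇒ (1 − 5/13z)y_{n+1} = (1 + 8/13z)y_n
  R(z) = (1 + 8/13z)/(1 − 5/13z).

Find x<0 with |R(x)|<1.
x=-0.65: |R|=0.4800
R=−1: 1+8/13x = −1+5/13x ⇒ -3/13x=2 ⇒ x=2/(-3/13)=-8.6667
Confirm numerically:
  x=-7.670: |R|=0.94177 <1
  x=-7.202: |R|=0.91034 <1
  x=-6.733: |R|=0.87569 <1
  x=-4.454: |R|=0.64168 <1
  x=-9.258: |R|=1.02992 >1
  x=-8.754: |R|=1.00462 >1
Stable set (-8.6667, 0).

left endpoint -8.6667.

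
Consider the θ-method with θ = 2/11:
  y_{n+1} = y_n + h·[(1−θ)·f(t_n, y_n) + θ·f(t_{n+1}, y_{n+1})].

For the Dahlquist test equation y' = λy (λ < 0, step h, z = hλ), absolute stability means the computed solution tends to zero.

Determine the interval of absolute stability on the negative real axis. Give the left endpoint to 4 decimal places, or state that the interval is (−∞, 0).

With y'=λy (z=hλ):
  y_{n+1} = y_n + z·[9/11·y_n + 2/11·y_{n+1}] ⇒ (1 − 2/11z)y_{n+1} = (1 + 9/11z)y_n
  ⇒ R(z) = (1 + 9/11z)/(1 − 2/11z).

Solve |R(x)|<1 on ℝ⁻.
x=-1.28: |R|=0.0383
R=−1: 1+9/11x = −1+2/11x ⇒ -7/11x=2 ⇒ x=2/(-7/11)=-3.1429
Confirm numerically:
  x=-3.110: |R|=0.98664 <1
  x=-2.712: |R|=0.81637 <1
  x=-2.324: |R|=0.63369 <1
  x=-1.301: |R|=0.05212 <1
  x=-3.699: |R|=1.21160 >1
  x=-3.332: |R|=1.07495 >1
Stable set (-3.1429, 0).

z∈(-3.1429,0).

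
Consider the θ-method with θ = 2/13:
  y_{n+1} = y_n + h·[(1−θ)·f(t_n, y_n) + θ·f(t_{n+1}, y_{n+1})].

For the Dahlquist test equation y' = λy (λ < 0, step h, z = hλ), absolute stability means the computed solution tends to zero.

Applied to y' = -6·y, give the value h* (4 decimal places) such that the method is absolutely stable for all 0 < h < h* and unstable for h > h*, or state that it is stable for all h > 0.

Test eqn y'=λy, z=hλ:
  y_{n+1} = y_n + z·[11/13·y_n + 2/13·y_{n+1}] ⇒ (1 − 2/13z)y_{n+1} = (1 + 11/13z)y_n
  so R(z) = (1 + 11/13z)/(1 − 2/13z).

Need |R(x)|<1, x<0.
x=-1.26: |R|=0.0554
R=−1: 1+11/13x = −1+2/13x ⇒ -9/13x=2 ⇒ x=2/(-9/13)=-2.8889
Confirm numerically:
  x=-2.395: |R|=0.75014 <1
  x=-1.919: |R|=0.48159 <1
  x=-1.776: |R|=0.39488 <1
  x=-3.432: |R|=1.24607 >1
  x=-3.184: |R|=1.13713 >1
  x=-3.100: |R|=1.09896 >1
Interval (-2.8889, 0).

(-2.8889,0); λ=-6 ⇒ h* = (26/9)/6 = 0.4815.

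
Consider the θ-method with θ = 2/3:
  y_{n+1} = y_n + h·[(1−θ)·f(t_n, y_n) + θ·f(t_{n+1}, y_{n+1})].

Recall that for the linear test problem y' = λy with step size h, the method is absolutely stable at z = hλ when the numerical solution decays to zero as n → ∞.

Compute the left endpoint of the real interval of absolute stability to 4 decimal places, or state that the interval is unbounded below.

unbounded; (−∞, 0).

Set f=λy, z=hλ:
  y_{n+1} = y_n + z·[1/3·y_n + 2/3·y_{n+1}] ⇒ (1 − 2/3z)y_{n+1} = (1 + 1/3z)y_n
  R(z) = (1 + 1/3z)/(1 − 2/3z).

Boundary: |R(x)|=1, x<0.
x=-1.36: |R|=0.2867
x=-2: |R|=0.1429
x=-10: |R|=0.3043
x=-100: |R|=0.4778
θ=2/3≥1/2 ⇒ |1+1/3x|<|1−2/3x| ∀x<0 ⇒ unbounded interval.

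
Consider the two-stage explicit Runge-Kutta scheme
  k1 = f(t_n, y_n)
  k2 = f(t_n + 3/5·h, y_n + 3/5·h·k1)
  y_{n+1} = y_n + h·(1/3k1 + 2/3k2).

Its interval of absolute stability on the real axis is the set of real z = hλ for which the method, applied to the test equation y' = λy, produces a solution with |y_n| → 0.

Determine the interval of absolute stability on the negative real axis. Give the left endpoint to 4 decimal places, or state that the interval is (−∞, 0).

With y'=λy (z=hλ):
  k1=λy_n ⇒ h·k1=z·y_n;  k2=λ(1+3/5z)y_n ⇒ h·k2=z(1+3/5z)y_n
  y_{n+1}/y_n = 1 + 1/3z + 2/3z(1+3/5z) = 1 + z + 2/5z²
  Hence R(z) = 1 + z + 2/5z².

Solve |R(x)|<1 on ℝ⁻.
x=-1.31: |R|=0.3764
R=1: x+2/5x²=0 ⇒ x=−5/2=-2.5000; min R=1−1/(4·2/5)=0.3750>−1
Confirm numerically:
  x=-1.801: |R|=0.49644 <1
  x=-1.334: |R|=0.37782 <1
  x=-1.221: |R|=0.37534 <1
  x=-2.900: |R|=1.46400 >1
  x=-2.845: |R|=1.39261 >1
Interval (-2.5000, 0).

(-2.5000, 0).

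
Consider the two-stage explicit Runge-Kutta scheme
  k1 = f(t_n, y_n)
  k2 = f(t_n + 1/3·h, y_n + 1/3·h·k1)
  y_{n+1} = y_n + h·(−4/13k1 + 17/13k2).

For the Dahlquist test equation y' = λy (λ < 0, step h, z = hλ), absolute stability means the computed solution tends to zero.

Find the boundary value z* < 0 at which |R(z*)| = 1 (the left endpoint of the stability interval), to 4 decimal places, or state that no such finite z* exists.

On y'=λy, z=hλ:
  k1=λy_n ⇒ h·k1=z·y_n;  k2=λ(1+1/3z)y_n ⇒ h·k2=z(1+1/3z)y_n
  y_{n+1}/y_n = 1 − 4/13z + 17/13z(1+1/3z) = 1 + z + 17/39z²
  R(z) = 1 + z + 17/39z².

Find x<0 with |R(x)|<1.
x=-0.57: |R|=0.5716
R=1: x+17/39x²=0 ⇒ x=−39/17=-2.2941; min R=1−1/(4·17/39)=0.4265>−1
Confirm numerically:
  x=-0.973: |R|=0.43968 <1
  x=-0.926: |R|=0.44777 <1
  x=-2.860: |R|=1.70547 >1
  x=-2.474: |R|=1.19399 >1
  x=-2.466: |R|=1.18476 >1
Stable set (-2.2941, 0).

z* = -2.2941.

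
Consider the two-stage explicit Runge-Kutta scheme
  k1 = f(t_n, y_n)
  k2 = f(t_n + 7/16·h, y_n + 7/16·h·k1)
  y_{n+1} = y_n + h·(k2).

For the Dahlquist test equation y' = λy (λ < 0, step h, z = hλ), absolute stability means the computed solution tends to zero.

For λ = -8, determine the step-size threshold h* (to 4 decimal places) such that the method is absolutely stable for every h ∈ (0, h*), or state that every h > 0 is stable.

(-2.2857,0); λ=-8 ⇒ h* = (16/7)/8 = 0.2857.

Set f=λy, z=hλ:
  k1=λy_n ⇒ h·k1=z·y_n;  k2=λ(1+7/16z)y_n ⇒ h·k2=z(1+7/16z)y_n
  y_{n+1}/y_n = 1 + z(1+7/16z) = 1 + z + 7/16z²
  ⇒ R(z) = 1 + z + 7/16z².

Find x<0 with |R(x)|<1.
x=-1.3: |R|=0.4394
R=1: x+7/16x²=0 ⇒ x=−16/7=-2.2857; min R=1−1/(4·7/16)=0.4286>−1
Confirm numerically:
  x=-2.129: |R|=0.85403 <1
  x=-1.486: |R|=0.48009 <1
  x=-1.227: |R|=0.43167 <1
  x=-2.799: |R|=1.62855 >1
  x=-2.744: |R|=1.55017 >1
  x=-2.373: |R|=1.09062 >1
So |R|<1 on (-2.2857, 0).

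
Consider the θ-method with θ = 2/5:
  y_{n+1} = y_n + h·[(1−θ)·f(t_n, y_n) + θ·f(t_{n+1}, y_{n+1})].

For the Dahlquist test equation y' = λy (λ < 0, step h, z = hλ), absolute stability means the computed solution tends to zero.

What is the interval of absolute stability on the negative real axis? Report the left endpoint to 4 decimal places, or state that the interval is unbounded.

z∈(-10.0000,0).

On y'=λy, z=hλ:
  y_{n+1} = y_n + z·[3/5·y_n + 2/5·y_{n+1}] ⇒ (1 − 2/5z)y_{n+1} = (1 + 3/5z)y_n
  ⇒ R(z) = (1 + 3/5z)/(1 − 2/5z).

Find x<0 with |R(x)|<1.
x=-1.04: |R|=0.2655
R=−1: 1+3/5x = −1+2/5x ⇒ -1/5x=2 ⇒ x=2/(-1/5)=-10.0000
Confirm numerically:
  x=-8.643: |R|=0.93911 <1
  x=-6.534: |R|=0.80817 <1
  x=-6.460: |R|=0.80246 <1
  x=-10.585: |R|=1.02235 >1
  x=-10.320: |R|=1.01248 >1
  x=-10.082: |R|=1.00326 >1
Interval (-10.0000, 0).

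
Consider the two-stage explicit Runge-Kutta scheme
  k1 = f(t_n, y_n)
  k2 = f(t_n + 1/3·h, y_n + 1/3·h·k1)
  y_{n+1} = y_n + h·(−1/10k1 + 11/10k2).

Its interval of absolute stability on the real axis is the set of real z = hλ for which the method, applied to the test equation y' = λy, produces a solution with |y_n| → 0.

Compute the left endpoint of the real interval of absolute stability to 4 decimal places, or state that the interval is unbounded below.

Test eqn y'=λy, z=hλ:
  k1=λy_n ⇒ h·k1=z·y_n;  k2=λ(1+1/3z)y_n ⇒ h·k2=z(1+1/3z)y_n
  y_{n+1}/y_n = 1 − 1/10z + 11/10z(1+1/3z) = 1 + z + 11/30z²
  Hence R(z) = 1 + z + 11/30z².

Need |R(x)|<1, x<0.
x=-1.51: |R|=0.3260
R=1: x+11/30x²=0 ⇒ x=−30/11=-2.7273; min R=1−1/(4·11/30)=0.3182>−1
Confirm numerically:
  x=-1.823: |R|=0.39555 <1
  x=-1.686: |R|=0.35629 <1
  x=-1.589: |R|=0.33680 <1
  x=-1.382: |R|=0.31831 <1
  x=-3.249: |R|=1.62153 >1
  x=-3.068: |R|=1.38330 >1
Stable set (-2.7273, 0).

left endpoint -2.7273.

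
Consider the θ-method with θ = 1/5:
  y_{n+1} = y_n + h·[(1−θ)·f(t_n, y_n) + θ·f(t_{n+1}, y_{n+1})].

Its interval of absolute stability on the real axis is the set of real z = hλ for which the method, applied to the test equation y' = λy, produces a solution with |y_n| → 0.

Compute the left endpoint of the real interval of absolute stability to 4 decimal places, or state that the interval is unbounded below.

left endpoint -3.3333.

With y'=λy (z=hλ):
  y_{n+1} = y_n + z·[4/5·y_n + 1/5·y_{n+1}] ⇒ (1 − 1/5z)y_{n+1} = (1 + 4/5z)y_n
  so R(z) = (1 + 4/5z)/(1 − 1/5z).

Boundary: |R(x)|=1, x<0.
x=-1.66: |R|=0.2462
R=−1: 1+4/5x = −1+1/5x ⇒ -3/5x=2 ⇒ x=2/(-3/5)=-3.3333
Confirm numerically:
  x=-2.871: |R|=0.82378 <1
  x=-2.790: |R|=0.79076 <1
  x=-2.671: |R|=0.74097 <1
  x=-2.158: |R|=0.50740 <1
  x=-3.851: |R|=1.17546 >1
  x=-3.754: |R|=1.14416 >1
So |R|<1 on (-3.3333, 0).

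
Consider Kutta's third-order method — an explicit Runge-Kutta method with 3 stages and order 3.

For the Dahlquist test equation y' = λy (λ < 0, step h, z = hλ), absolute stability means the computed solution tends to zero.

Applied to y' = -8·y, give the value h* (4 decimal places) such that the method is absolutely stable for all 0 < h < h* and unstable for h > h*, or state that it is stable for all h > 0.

(-2.5127,0); λ=-8 ⇒ h* = 0.3141.

Test eqn y'=λy, z=hλ:
  order 3, 3-stage ⇒ R(z)=1+z+z^2/2+z^3/6
  (e.g. R(-0.77)=0.45036, |R|=0.45036)

Solve |R(x)|<1 on ℝ⁻.
x=-0.77: |R|=0.4504
|R(-2.65)|=1.2404 |R(-1.93)|=0.2657 |R(-0.59)|=0.5498
Bisect:
  x_lo=-3.0785 |R|=2.2024  x_hi=-0.3480 |R|=0.7055
  mid=-1.71324 |R|=0.08376 →hi
  mid=-2.39586 |R|=0.81788 →hi
  mid=-2.73716 |R|=1.40897 →lo
  mid=-2.56651 |R|=1.09061 →lo
  mid=-2.48118 |R|=0.94885 →hi
  mid=-2.52385 |R|=1.01835 →lo
  mid=-2.50251 |R|=0.98326 →hi
  mid=-2.51318 |R|=1.00072 →lo
  mid=-2.50785 |R|=0.99196 →hi
  ...
  [-2.51285,-2.51268] ⇒ x*=-2.5127
Interval (-2.5127, 0).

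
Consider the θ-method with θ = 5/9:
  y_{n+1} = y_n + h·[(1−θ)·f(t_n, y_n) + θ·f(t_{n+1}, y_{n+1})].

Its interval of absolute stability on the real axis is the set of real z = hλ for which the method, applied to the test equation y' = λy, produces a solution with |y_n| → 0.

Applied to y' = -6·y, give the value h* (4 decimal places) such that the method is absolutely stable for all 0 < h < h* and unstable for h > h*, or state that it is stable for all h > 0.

Test eqn y'=λy, z=hλ:
  y_{n+1} = y_n + z·[4/9·y_n + 5/9·y_{n+1}] ⇒ (1 − 5/9z)y_{n+1} = (1 + 4/9z)y_n
  so R(z) = (1 + 4/9z)/(1 − 5/9z).

Need |R(x)|<1, x<0.
x=-0.52: |R|=0.5966
x=-2: |R|=0.0526
x=-10: |R|=0.5254
x=-100: |R|=0.7682
θ=5/9≥1/2 ⇒ |1+4/9x|<|1−5/9x| ∀x<0 ⇒ interval (−∞,0).

unbounded; (−∞, 0). Any h>0 works for λ=-6.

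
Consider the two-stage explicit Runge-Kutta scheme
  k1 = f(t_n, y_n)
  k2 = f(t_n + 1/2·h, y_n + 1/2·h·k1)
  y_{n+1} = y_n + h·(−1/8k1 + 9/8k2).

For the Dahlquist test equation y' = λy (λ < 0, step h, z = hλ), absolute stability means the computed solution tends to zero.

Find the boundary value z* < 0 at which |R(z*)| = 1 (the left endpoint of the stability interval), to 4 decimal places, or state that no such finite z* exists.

On y'=λy, z=hλ:
  k1=λy_n ⇒ h·k1=z·y_n;  k2=λ(1+1/2z)y_n ⇒ h·k2=z(1+1/2z)y_n
  y_{n+1}/y_n = 1 − 1/8z + 9/8z(1+1/2z) = 1 + z + 9/16z²
  ⇒ R(z) = 1 + z + 9/16z².

Boundary: |R(x)|=1, x<0.
x=-1.65: |R|=0.8814
R=1: x+9/16x²=0 ⇒ x=−16/9=-1.7778; min R=1−1/(4·9/16)=0.5556>−1
Confirm numerically:
  x=-1.755: |R|=0.97751 <1
  x=-1.687: |R|=0.91386 <1
  x=-1.020: |R|=0.56522 <1
  x=-1.979: |R|=1.22400 >1
  x=-1.934: |R|=1.16995 >1
Interval (-1.7778, 0).

z* = -1.7778.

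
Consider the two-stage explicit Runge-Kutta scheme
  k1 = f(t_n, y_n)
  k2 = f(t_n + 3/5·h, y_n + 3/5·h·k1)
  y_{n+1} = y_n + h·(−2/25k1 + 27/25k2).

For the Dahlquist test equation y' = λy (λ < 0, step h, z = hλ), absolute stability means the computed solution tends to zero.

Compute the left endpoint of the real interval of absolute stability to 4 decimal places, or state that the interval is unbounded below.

With y'=λy (z=hλ):
  k1=λy_n ⇒ h·k1=z·y_n;  k2=λ(1+3/5z)y_n ⇒ h·k2=z(1+3/5z)y_n
  y_{n+1}/y_n = 1 − 2/25z + 27/25z(1+3/5z) = 1 + z + 81/125z²
  so R(z) = 1 + z + 81/125z².

Find x<0 with |R(x)|<1.
x=-0.84: |R|=0.6172
R=1: x+81/125x²=0 ⇒ x=−125/81=-1.5432; min R=1−1/(4·81/125)=0.6142>−1
Confirm numerically:
  x=-1.296: |R|=0.79239 <1
  x=-1.295: |R|=0.79171 <1
  x=-1.245: |R|=0.75942 <1
  x=-0.752: |R|=0.61445 <1
  x=-1.988: |R|=1.57299 >1
  x=-1.855: |R|=1.37478 >1
  x=-1.643: |R|=1.10624 >1
Interval (-1.5432, 0).

left endpoint -1.5432.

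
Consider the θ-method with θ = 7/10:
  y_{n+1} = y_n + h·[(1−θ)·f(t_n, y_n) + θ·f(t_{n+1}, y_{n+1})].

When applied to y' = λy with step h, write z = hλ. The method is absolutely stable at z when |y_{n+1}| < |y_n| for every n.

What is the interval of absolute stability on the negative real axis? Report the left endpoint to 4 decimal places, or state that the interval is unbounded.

(−∞, 0) — no finite endpoint.

On y'=λy, z=hλ:
  y_{n+1} = y_n + z·[3/10·y_n + 7/10·y_{n+1}] ⇒ (1 − 7/10z)y_{n+1} = (1 + 3/10z)y_n
  Hence R(z) = (1 + 3/10z)/(1 − 7/10z).

Solve |R(x)|<1 on ℝ⁻.
x=-1.7: |R|=0.2237
x=-2: |R|=0.1667
x=-10: |R|=0.2500
x=-100: |R|=0.4085
θ=7/10≥1/2 ⇒ |1+3/10x|<|1−7/10x| ∀x<0 ⇒ unbounded interval.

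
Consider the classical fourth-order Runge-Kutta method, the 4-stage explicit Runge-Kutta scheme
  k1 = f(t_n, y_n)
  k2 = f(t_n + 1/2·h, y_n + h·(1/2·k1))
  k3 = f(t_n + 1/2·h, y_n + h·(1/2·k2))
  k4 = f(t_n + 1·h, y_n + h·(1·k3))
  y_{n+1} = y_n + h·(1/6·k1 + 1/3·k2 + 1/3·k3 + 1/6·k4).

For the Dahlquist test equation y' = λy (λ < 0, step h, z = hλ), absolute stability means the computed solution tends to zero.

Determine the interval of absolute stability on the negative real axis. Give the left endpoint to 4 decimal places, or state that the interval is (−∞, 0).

z∈(-2.7853,0).

On y'=λy, z=hλ:
  order 4, 4-stage ⇒ R(z)=1+z+z^2/2+z^3/6+z^4/24
  (e.g. R(-0.63)=0.53334, |R|=0.53334)

Boundary: |R(x)|=1, x<0.
x=-0.63: |R|=0.5333
|R(-2.93)|=1.2410 |R(-2.02)|=0.3402 |R(-0.98)|=0.3818
Bisect:
  x_lo=-3.6082 |R|=3.1344  x_hi=-0.3015 |R|=0.7397
  mid=-1.95485 |R|=0.31929 →hi
  mid=-2.78151 |R|=0.99431 →hi
  mid=-3.19484 |R|=1.81467 →lo
  mid=-2.98818 |R|=1.35153 →lo
  mid=-2.88484 |R|=1.16076 →lo
  mid=-2.83318 |R|=1.07463 →lo
  mid=-2.80735 |R|=1.03376 →lo
  mid=-2.79443 |R|=1.01386 →lo
  mid=-2.78797 |R|=1.00404 →lo
  mid=-2.78474 |R|=0.99917 →hi
  ...
  [-2.78535,-2.78514] ⇒ x*=-2.7853
So |R|<1 on (-2.7853, 0).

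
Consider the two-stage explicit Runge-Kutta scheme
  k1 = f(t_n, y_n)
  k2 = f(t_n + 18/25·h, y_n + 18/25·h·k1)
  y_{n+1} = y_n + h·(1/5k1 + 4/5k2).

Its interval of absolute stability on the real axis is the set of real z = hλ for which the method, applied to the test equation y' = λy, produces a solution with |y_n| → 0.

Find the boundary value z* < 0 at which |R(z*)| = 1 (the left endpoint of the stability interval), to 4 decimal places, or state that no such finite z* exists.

z* = -1.7361.

With y'=λy (z=hλ):
  k1=λy_n ⇒ h·k1=z·y_n;  k2=λ(1+18/25z)y_n ⇒ h·k2=z(1+18/25z)y_n
  y_{n+1}/y_n = 1 + 1/5z + 4/5z(1+18/25z) = 1 + z + 72/125z²
  so R(z) = 1 + z + 72/125z².

Find x<0 with |R(x)|<1.
x=-1.31: |R|=0.6785
R=1: x+72/125x²=0 ⇒ x=−125/72=-1.7361; min R=1−1/(4·72/125)=0.5660>−1
Confirm numerically:
  x=-1.685: |R|=0.95039 <1
  x=-1.536: |R|=0.82295 <1
  x=-1.292: |R|=0.66950 <1
  x=-0.981: |R|=0.57332 <1
  x=-2.105: |R|=1.44727 >1
  x=-1.896: |R|=1.17461 >1
  x=-1.787: |R|=1.05238 >1
Stable set (-1.7361, 0).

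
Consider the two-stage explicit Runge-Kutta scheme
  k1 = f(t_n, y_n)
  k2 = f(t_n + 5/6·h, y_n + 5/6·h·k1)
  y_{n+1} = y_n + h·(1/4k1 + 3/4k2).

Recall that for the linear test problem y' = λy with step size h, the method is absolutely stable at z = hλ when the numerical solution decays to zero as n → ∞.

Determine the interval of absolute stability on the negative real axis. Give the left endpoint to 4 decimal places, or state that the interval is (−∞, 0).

Set f=λy, z=hλ:
  k1=λy_n ⇒ h·k1=z·y_n;  k2=λ(1+5/6z)y_n ⇒ h·k2=z(1+5/6z)y_n
  y_{n+1}/y_n = 1 + 1/4z + 3/4z(1+5/6z) = 1 + z + 5/8z²
  R(z) = 1 + z + 5/8z².

Boundary: |R(x)|=1, x<0.
x=-1.62: |R|=1.0203
R=1: x+5/8x²=0 ⇒ x=−8/5=-1.6000; min R=1−1/(4·5/8)=0.6000>−1
Confirm numerically:
  x=-1.283: |R|=0.74581 <1
  x=-1.145: |R|=0.67439 <1
  x=-0.963: |R|=0.61661 <1
  x=-1.984: |R|=1.47616 >1
  x=-1.645: |R|=1.04627 >1
So |R|<1 on (-1.6000, 0).

z∈(-1.6000,0).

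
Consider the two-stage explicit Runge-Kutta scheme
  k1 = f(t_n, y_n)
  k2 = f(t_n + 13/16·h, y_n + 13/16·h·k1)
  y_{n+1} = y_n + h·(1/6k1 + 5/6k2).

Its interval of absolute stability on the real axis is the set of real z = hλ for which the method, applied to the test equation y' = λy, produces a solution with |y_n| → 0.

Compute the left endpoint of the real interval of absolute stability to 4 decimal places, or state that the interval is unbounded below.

z* = -1.4769.

On y'=λy, z=hλ:
  k1=λy_n ⇒ h·k1=z·y_n;  k2=λ(1+13/16z)y_n ⇒ h·k2=z(1+13/16z)y_n
  y_{n+1}/y_n = 1 + 1/6z + 5/6z(1+13/16z) = 1 + z + 65/96z²
  R(z) = 1 + z + 65/96z².

Solve |R(x)|<1 on ℝ⁻.
x=-1.25: |R|=0.8079
R=1: x+65/96x²=0 ⇒ x=−96/65=-1.4769; min R=1−1/(4·65/96)=0.6308>−1
Confirm numerically:
  x=-1.076: |R|=0.70791 <1
  x=-1.031: |R|=0.68871 <1
  x=-0.892: |R|=0.64673 <1
  x=-2.060: |R|=1.81327 >1
  x=-1.703: |R|=1.26068 >1
  x=-1.640: |R|=1.18108 >1
Interval (-1.4769, 0).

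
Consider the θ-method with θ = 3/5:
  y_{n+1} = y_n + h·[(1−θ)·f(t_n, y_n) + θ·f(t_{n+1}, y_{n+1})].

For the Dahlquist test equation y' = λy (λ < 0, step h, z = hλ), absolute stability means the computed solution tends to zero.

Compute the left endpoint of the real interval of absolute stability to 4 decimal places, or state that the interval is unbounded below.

unbounded; (−∞, 0).

On y'=λy, z=hλ:
  y_{n+1} = y_n + z·[2/5·y_n + 3/5·y_{n+1}] ⇒ (1 − 3/5z)y_{n+1} = (1 + 2/5z)y_n
  Hence R(z) = (1 + 2/5z)/(1 − 3/5z).

Need |R(x)|<1, x<0.
x=-0.94: |R|=0.3990
x=-2: |R|=0.0909
x=-10: |R|=0.4286
x=-100: |R|=0.6393
θ=3/5≥1/2 ⇒ |1+2/5x|<|1−3/5x| ∀x<0 ⇒ interval (−∞,0).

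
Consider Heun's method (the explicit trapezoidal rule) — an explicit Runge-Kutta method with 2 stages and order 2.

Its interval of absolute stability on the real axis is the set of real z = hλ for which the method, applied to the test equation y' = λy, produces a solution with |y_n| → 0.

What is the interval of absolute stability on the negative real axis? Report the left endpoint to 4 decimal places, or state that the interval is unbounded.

(-2.0000, 0).

With y'=λy (z=hλ):
  order 2, 2-stage ⇒ R(z)=1+z+z^2/2
  (e.g. R(-0.6)=0.58000, |R|=0.58000)

Find x<0 with |R(x)|<1.
x=-0.6: |R|=0.5800
|R(-1.29)|=0.5421 |R(-1)|=0.5000 |R(-0.67)|=0.5544
Bisect:
  x_lo=-2.4756 |R|=1.5887  x_hi=-0.2244 |R|=0.8008
  mid=-1.34999 |R|=0.56125 →hi
  mid=-1.91279 |R|=0.91659 →hi
  mid=-2.19419 |R|=1.21304 →lo
  mid=-2.05349 |R|=1.05492 →lo
  mid=-1.98314 |R|=0.98328 →hi
  mid=-2.01831 |R|=1.01848 →lo
  mid=-2.00073 |R|=1.00073 →lo
  mid=-1.99193 |R|=0.99197 →hi
  ...
  [-2.00004,-1.99990] ⇒ x*=-2.0000
Stable set (-2.0000, 0).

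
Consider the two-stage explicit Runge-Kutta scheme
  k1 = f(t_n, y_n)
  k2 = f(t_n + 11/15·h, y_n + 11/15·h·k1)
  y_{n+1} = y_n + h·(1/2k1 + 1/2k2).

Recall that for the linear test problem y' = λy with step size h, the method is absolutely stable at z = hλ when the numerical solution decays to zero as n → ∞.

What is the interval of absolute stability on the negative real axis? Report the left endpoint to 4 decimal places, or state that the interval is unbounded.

Test eqn y'=λy, z=hλ:
  k1=λy_n ⇒ h·k1=z·y_n;  k2=λ(1+11/15z)y_n ⇒ h·k2=z(1+11/15z)y_n
  y_{n+1}/y_n = 1 + 1/2z + 1/2z(1+11/15z) = 1 + z + 11/30z²
  R(z) = 1 + z + 11/30z².

Solve |R(x)|<1 on ℝ⁻.
x=-0.65: |R|=0.5049
R=1: x+11/30x²=0 ⇒ x=−30/11=-2.7273; min R=1−1/(4·11/30)=0.3182>−1
Confirm numerically:
  x=-2.479: |R|=0.77433 <1
  x=-2.062: |R|=0.49701 <1
  x=-1.394: |R|=0.31852 <1
  x=-3.185: |R|=1.53455 >1
  x=-3.081: |R|=1.39961 >1
So |R|<1 on (-2.7273, 0).

(-2.7273, 0).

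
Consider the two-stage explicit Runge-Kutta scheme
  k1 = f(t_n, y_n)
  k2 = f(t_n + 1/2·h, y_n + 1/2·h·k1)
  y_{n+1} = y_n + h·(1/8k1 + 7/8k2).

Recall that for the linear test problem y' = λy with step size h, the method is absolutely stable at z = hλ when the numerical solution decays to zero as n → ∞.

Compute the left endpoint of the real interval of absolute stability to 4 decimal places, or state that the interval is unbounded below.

z* = -2.2857.

On y'=λy, z=hλ:
  k1=λy_n ⇒ h·k1=z·y_n;  k2=λ(1+1/2z)y_n ⇒ h·k2=z(1+1/2z)y_n
  y_{n+1}/y_n = 1 + 1/8z + 7/8z(1+1/2z) = 1 + z + 7/16z²
  ⇒ R(z) = 1 + z + 7/16z².

Boundary: |R(x)|=1, x<0.
x=-1.29: |R|=0.4380
R=1: x+7/16x²=0 ⇒ x=−16/7=-2.2857; min R=1−1/(4·7/16)=0.4286>−1
Confirm numerically:
  x=-1.821: |R|=0.62977 <1
  x=-1.702: |R|=0.56535 <1
  x=-1.541: |R|=0.49792 <1
  x=-1.265: |R|=0.43510 <1
  x=-2.633: |R|=1.40005 >1
  x=-2.386: |R|=1.10469 >1
So |R|<1 on (-2.2857, 0).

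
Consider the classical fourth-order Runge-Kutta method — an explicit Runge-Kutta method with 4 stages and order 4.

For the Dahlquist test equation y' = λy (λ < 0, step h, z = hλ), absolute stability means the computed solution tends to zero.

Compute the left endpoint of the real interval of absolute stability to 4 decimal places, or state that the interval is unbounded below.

left endpoint -2.7853.

On y'=λy, z=hλ:
  order 4, 4-stage ⇒ R(z)=1+z+z^2/2+z^3/6+z^4/24
  (e.g. R(-1.76)=0.27997, |R|=0.27997)

Solve |R(x)|<1 on ℝ⁻.
x=-1.76: |R|=0.2800
|R(-1.22)|=0.3139 |R(-0.87)|=0.4226 |R(-0.81)|=0.4474
Bisect:
  x_lo=-3.6010 |R|=3.1061  x_hi=-0.2922 |R|=0.7466
  mid=-1.94657 |R|=0.31693 →hi
  mid=-2.77376 |R|=0.98275 →hi
  mid=-3.18736 |R|=1.79584 →lo
  mid=-2.98056 |R|=1.33659 →lo
  mid=-2.87716 |R|=1.14758 →lo
  mid=-2.82546 |R|=1.06227 →lo
  mid=-2.79961 |R|=1.02180 →lo
  mid=-2.78669 |R|=1.00210 →lo
  mid=-2.78022 |R|=0.99238 →hi
  ...
  [-2.78548,-2.78527] ⇒ x*=-2.7853
Interval (-2.7853, 0).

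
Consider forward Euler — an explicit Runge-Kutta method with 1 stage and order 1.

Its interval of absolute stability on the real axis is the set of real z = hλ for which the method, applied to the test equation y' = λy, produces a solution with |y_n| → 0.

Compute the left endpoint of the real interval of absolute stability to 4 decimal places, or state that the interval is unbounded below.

With y'=λy (z=hλ):
  order 1, 1-stage ⇒ R(z)=1+z
  (e.g. R(-0.34)=0.66000, |R|=0.66000)

Need |R(x)|<1, x<0.
x=-0.34: |R|=0.6600
|R(-2.16)|=1.1600 |R(-1.64)|=0.6400 |R(-1.62)|=0.6200
Bisect:
  x_lo=-2.4308 |R|=1.4308  x_hi=-0.2849 |R|=0.7151
  mid=-1.35785 |R|=0.35785 →hi
  mid=-1.89432 |R|=0.89432 →hi
  mid=-2.16255 |R|=1.16255 →lo
  mid=-2.02843 |R|=1.02843 →lo
  mid=-1.96137 |R|=0.96137 →hi
  mid=-1.99490 |R|=0.99490 →hi
  mid=-2.01167 |R|=1.01167 →lo
  ...
  [-2.00001,-1.99988] ⇒ x*=-2.0000
So |R|<1 on (-2.0000, 0).

z* = -2.0000.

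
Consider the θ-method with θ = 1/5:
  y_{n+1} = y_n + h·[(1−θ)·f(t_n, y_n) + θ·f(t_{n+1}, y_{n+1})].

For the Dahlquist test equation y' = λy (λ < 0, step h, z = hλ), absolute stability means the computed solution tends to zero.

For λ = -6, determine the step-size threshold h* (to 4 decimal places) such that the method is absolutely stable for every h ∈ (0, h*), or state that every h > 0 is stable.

(-3.3333,0); λ=-6 ⇒ h* = (10/3)/6 = 0.5556.

With y'=λy (z=hλ):
  y_{n+1} = y_n + z·[4/5·y_n + 1/5·y_{n+1}] ⇒ (1 − 1/5z)y_{n+1} = (1 + 4/5z)y_n
  so R(z) = (1 + 4/5z)/(1 − 1/5z).

Solve |R(x)|<1 on ℝ⁻.
x=-1.76: |R|=0.3018
R=−1: 1+4/5x = −1+1/5x ⇒ -3/5x=2 ⇒ x=2/(-3/5)=-3.3333
Confirm numerically:
  x=-3.028: |R|=0.88590 <1
  x=-1.984: |R|=0.42039 <1
  x=-1.482: |R|=0.14317 <1
  x=-1.343: |R|=0.05865 <1
  x=-3.626: |R|=1.10179 >1
  x=-3.384: |R|=1.01813 >1
  x=-3.362: |R|=1.01028 >1
Stable set (-3.3333, 0).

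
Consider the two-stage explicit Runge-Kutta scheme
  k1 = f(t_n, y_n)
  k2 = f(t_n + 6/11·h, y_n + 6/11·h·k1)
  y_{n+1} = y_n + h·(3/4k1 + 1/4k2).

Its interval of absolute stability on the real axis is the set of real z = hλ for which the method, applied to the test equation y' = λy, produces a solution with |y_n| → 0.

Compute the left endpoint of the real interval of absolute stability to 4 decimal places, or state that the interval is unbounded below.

z* = -7.3333.

Test eqn y'=λy, z=hλ:
  k1=λy_n ⇒ h·k1=z·y_n;  k2=λ(1+6/11z)y_n ⇒ h·k2=z(1+6/11z)y_n
  y_{n+1}/y_n = 1 + 3/4z + 1/4z(1+6/11z) = 1 + z + 3/22z²
  R(z) = 1 + z + 3/22z².

Boundary: |R(x)|=1, x<0.
x=-1.49: |R|=0.1873
R=1: x+3/22x²=0 ⇒ x=−22/3=-7.3333; min R=1−1/(4·3/22)=-0.8333>−1
Confirm numerically:
  x=-7.182: |R|=0.85179 <1
  x=-6.457: |R|=0.22839 <1
  x=-5.155: |R|=0.53127 <1
  x=-7.739: |R|=1.42811 >1
  x=-7.653: |R|=1.33360 >1
  x=-7.617: |R|=1.29464 >1
So |R|<1 on (-7.3333, 0).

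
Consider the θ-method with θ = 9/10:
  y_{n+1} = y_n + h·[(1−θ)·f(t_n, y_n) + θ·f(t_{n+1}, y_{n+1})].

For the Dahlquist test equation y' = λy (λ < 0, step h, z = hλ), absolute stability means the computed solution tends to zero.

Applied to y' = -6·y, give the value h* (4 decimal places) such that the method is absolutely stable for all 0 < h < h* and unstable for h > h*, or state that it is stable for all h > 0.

With y'=λy (z=hλ):
  y_{n+1} = y_n + z·[1/10·y_n + 9/10·y_{n+1}] ⇒ (1 − 9/10z)y_{n+1} = (1 + 1/10z)y_n
  Hence R(z) = (1 + 1/10z)/(1 − 9/10z).

Solve |R(x)|<1 on ℝ⁻.
x=-0.83: |R|=0.5249
x=-2: |R|=0.2857
x=-10: |R|=0.0000
x=-100: |R|=0.0989
θ=9/10≥1/2 ⇒ |1+1/10x|<|1−9/10x| ∀x<0 ⇒ interval (−∞,0).

(−∞, 0) — no finite endpoint. Any h>0 works for λ=-6.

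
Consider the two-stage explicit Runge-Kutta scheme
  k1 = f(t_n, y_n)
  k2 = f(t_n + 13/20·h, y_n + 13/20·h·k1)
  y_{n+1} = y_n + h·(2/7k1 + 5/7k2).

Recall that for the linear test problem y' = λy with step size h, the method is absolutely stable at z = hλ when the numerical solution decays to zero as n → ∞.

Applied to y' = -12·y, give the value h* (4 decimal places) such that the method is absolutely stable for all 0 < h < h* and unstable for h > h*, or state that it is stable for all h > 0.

(-2.1538,0); λ=-12 ⇒ h* = (28/13)/12 = 0.1795.

Set f=λy, z=hλ:
  k1=λy_n ⇒ h·k1=z·y_n;  k2=λ(1+13/20z)y_n ⇒ h·k2=z(1+13/20z)y_n
  y_{n+1}/y_n = 1 + 2/7z + 5/7z(1+13/20z) = 1 + z + 13/28z²
  R(z) = 1 + z + 13/28z².

Solve |R(x)|<1 on ℝ⁻.
x=-0.66: |R|=0.5422
R=1: x+13/28x²=0 ⇒ x=−28/13=-2.1538; min R=1−1/(4·13/28)=0.4615>−1
Confirm numerically:
  x=-1.686: |R|=0.63378 <1
  x=-1.676: |R|=0.62817 <1
  x=-1.311: |R|=0.48698 <1
  x=-1.176: |R|=0.46610 <1
  x=-2.725: |R|=1.72261 >1
  x=-2.475: |R|=1.36904 >1
  x=-2.287: |R|=1.14139 >1
Stable set (-2.1538, 0).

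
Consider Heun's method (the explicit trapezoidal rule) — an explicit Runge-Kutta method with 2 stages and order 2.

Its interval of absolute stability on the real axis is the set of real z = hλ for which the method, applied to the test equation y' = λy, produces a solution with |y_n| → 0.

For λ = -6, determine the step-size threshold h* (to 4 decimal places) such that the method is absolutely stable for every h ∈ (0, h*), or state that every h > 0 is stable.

With y'=λy (z=hλ):
  order 2, 2-stage ⇒ R(z)=1+z+z^2/2
  (e.g. R(-1.73)=0.76645, |R|=0.76645)

Find x<0 with |R(x)|<1.
x=-1.73: |R|=0.7664
|R(-1.87)|=0.8785 |R(-0.68)|=0.5512 |R(-0.6)|=0.5800
Bisect:
  x_lo=-2.4208 |R|=1.5093  x_hi=-0.0550 |R|=0.9465
  mid=-1.23791 |R|=0.52830 →hi
  mid=-1.82934 |R|=0.84390 →hi
  mid=-2.12506 |R|=1.13288 →lo
  mid=-1.97720 |R|=0.97746 →hi
  mid=-2.05113 |R|=1.05244 →lo
  mid=-2.01417 |R|=1.01427 →lo
  mid=-1.99568 |R|=0.99569 →hi
  mid=-2.00493 |R|=1.00494 →lo
  ...
  [-2.00002,-1.99987] ⇒ x*=-2.0000
Stable set (-2.0000, 0).

(-2.0000,0); λ=-6 ⇒ h* = 0.3333.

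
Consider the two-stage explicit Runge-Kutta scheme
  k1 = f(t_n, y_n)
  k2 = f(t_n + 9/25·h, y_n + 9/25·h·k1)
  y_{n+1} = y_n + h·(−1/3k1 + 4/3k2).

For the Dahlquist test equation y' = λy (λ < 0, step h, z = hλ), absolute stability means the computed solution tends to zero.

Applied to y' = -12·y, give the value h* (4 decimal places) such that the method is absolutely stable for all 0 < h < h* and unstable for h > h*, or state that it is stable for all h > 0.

Set f=λy, z=hλ:
  k1=λy_n ⇒ h·k1=z·y_n;  k2=λ(1+9/25z)y_n ⇒ h·k2=z(1+9/25z)y_n
  y_{n+1}/y_n = 1 − 1/3z + 4/3z(1+9/25z) = 1 + z + 12/25z²
  Hence R(z) = 1 + z + 12/25z².

Boundary: |R(x)|=1, x<0.
x=-1.34: |R|=0.5219
R=1: x+12/25x²=0 ⇒ x=−25/12=-2.0833; min R=1−1/(4·12/25)=0.4792>−1
Confirm numerically:
  x=-1.686: |R|=0.67845 <1
  x=-1.492: |R|=0.57651 <1
  x=-1.182: |R|=0.48862 <1
  x=-2.302: |R|=1.24162 >1
  x=-2.139: |R|=1.05715 >1
So |R|<1 on (-2.0833, 0).

(-2.0833,0); λ=-12 ⇒ h* = (25/12)/12 = 0.1736.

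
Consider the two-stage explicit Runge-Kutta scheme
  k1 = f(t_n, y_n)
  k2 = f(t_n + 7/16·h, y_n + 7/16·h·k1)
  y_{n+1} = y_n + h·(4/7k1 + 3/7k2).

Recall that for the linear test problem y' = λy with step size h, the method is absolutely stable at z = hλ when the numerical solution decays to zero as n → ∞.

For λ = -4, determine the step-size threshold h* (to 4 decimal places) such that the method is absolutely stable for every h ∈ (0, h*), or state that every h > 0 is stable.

With y'=λy (z=hλ):
  k1=λy_n ⇒ h·k1=z·y_n;  k2=λ(1+7/16z)y_n ⇒ h·k2=z(1+7/16z)y_n
  y_{n+1}/y_n = 1 + 4/7z + 3/7z(1+7/16z) = 1 + z + 3/16z²
  so R(z) = 1 + z + 3/16z².

Solve |R(x)|<1 on ℝ⁻.
x=-1.33: |R|=0.0017
R=1: x+3/16x²=0 ⇒ x=−16/3=-5.3333; min R=1−1/(4·3/16)=-0.3333>−1
Confirm numerically:
  x=-4.605: |R|=0.37113 <1
  x=-3.592: |R|=0.17279 <1
  x=-3.201: |R|=0.27980 <1
  x=-5.851: |R|=1.56791 >1
  x=-5.742: |R|=1.43998 >1
  x=-5.575: |R|=1.25262 >1
Stable set (-5.3333, 0).

(-5.3333,0); λ=-4 ⇒ h* = (16/3)/4 = 1.3333.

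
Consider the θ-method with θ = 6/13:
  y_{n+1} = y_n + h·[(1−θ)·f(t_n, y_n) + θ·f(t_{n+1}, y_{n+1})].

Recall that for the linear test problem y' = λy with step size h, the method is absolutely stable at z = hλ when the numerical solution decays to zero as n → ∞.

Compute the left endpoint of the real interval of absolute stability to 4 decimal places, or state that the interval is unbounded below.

z* = -26.0000.

Set f=λy, z=hλ:
  y_{n+1} = y_n + z·[7/13·y_n + 6/13·y_{n+1}] ⇒ (1 − 6/13z)y_{n+1} = (1 + 7/13z)y_n
  ⇒ R(z) = (1 + 7/13z)/(1 − 6/13z).

Boundary: |R(x)|=1, x<0.
x=-0.42: |R|=0.6482
R=−1: 1+7/13x = −1+6/13x ⇒ -1/13x=2 ⇒ x=2/(-1/13)=-26.0000
Confirm numerically:
  x=-25.473: |R|=0.99682 <1
  x=-22.948: |R|=0.97975 <1
  x=-14.913: |R|=0.89181 <1
  x=-10.607: |R|=0.79916 <1
  x=-26.560: |R|=1.00325 >1
  x=-26.421: |R|=1.00245 >1
  x=-26.246: |R|=1.00144 >1
So |R|<1 on (-26.0000, 0).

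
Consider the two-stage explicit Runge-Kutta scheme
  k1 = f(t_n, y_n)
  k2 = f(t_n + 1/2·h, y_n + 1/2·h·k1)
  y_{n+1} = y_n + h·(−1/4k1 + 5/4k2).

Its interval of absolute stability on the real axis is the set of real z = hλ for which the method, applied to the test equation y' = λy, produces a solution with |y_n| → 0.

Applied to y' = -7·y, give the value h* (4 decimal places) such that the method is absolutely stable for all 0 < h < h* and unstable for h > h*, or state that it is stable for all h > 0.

(-1.6000,0); λ=-7 ⇒ h* = (8/5)/7 = 0.2286.

Set f=λy, z=hλ:
  k1=λy_n ⇒ h·k1=z·y_n;  k2=λ(1+1/2z)y_n ⇒ h·k2=z(1+1/2z)y_n
  y_{n+1}/y_n = 1 − 1/4z + 5/4z(1+1/2z) = 1 + z + 5/8z²
  R(z) = 1 + z + 5/8z².

Find x<0 with |R(x)|<1.
x=-1.06: |R|=0.6423
R=1: x+5/8x²=0 ⇒ x=−8/5=-1.6000; min R=1−1/(4·5/8)=0.6000>−1
Confirm numerically:
  x=-1.527: |R|=0.93033 <1
  x=-1.254: |R|=0.72882 <1
  x=-1.128: |R|=0.66724 <1
  x=-1.077: |R|=0.64796 <1
  x=-2.092: |R|=1.64329 >1
  x=-1.834: |R|=1.26822 >1
  x=-1.724: |R|=1.13361 >1
Interval (-1.6000, 0).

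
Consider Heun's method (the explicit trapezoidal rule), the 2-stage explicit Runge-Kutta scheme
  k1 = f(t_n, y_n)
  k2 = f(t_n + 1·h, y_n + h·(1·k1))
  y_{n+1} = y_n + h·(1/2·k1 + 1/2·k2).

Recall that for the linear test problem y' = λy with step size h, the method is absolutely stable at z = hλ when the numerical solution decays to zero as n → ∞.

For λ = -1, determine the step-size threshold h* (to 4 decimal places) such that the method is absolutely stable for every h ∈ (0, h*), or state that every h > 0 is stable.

With y'=λy (z=hλ):
  order 2, 2-stage ⇒ R(z)=1+z+z^2/2
  (e.g. R(-1.13)=0.50845, |R|=0.50845)

Boundary: |R(x)|=1, x<0.
x=-1.13: |R|=0.5085
|R(-1.87)|=0.8785 |R(-1.39)|=0.5760 |R(-0.86)|=0.5098
Bisect:
  x_lo=-2.7881 |R|=2.0987  x_hi=-0.2512 |R|=0.7803
  mid=-1.51968 |R|=0.63503 →hi
  mid=-2.15390 |R|=1.16574 →lo
  mid=-1.83679 |R|=0.85011 →hi
  mid=-1.99534 |R|=0.99535 →hi
  mid=-2.07462 |R|=1.07741 →lo
  mid=-2.03498 |R|=1.03559 →lo
  mid=-2.01516 |R|=1.01528 →lo
  mid=-2.00525 |R|=1.00527 →lo
  mid=-2.00030 |R|=1.00030 →lo
  ...
  [-2.00014,-1.99999] ⇒ x*=-2.0000
Stable set (-2.0000, 0).

(-2.0000,0); λ=-1 ⇒ h* = 2.0000.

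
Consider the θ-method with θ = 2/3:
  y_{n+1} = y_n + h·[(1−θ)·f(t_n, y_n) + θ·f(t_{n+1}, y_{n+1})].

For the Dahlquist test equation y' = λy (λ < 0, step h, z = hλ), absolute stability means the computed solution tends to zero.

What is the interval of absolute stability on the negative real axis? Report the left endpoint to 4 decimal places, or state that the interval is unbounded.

unbounded; (−∞, 0).

Test eqn y'=λy, z=hλ:
  y_{n+1} = y_n + z·[1/3·y_n + 2/3·y_{n+1}] ⇒ (1 − 2/3z)y_{n+1} = (1 + 1/3z)y_n
  R(z) = (1 + 1/3z)/(1 − 2/3z).

Need |R(x)|<1, x<0.
x=-1.14: |R|=0.3523
x=-2: |R|=0.1429
x=-10: |R|=0.3043
x=-100: |R|=0.4778
θ=2/3≥1/2 ⇒ |1+1/3x|<|1−2/3x| ∀x<0 ⇒ unbounded interval.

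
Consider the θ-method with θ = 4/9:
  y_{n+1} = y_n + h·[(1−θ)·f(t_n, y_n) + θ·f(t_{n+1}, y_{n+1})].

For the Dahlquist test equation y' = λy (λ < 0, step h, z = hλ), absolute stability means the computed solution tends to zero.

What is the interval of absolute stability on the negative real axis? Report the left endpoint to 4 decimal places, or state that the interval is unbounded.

Test eqn y'=λy, z=hλ:
  y_{n+1} = y_n + z·[5/9·y_n + 4/9·y_{n+1}] ⇒ (1 − 4/9z)y_{n+1} = (1 + 5/9z)y_n
  Hence R(z) = (1 + 5/9z)/(1 − 4/9z).

Find x<0 with |R(x)|<1.
x=-1.11: |R|=0.2567
R=−1: 1+5/9x = −1+4/9x ⇒ -1/9x=2 ⇒ x=2/(-1/9)=-18.0000
Confirm numerically:
  x=-16.685: |R|=0.98264 <1
  x=-10.909: |R|=0.86528 <1
  x=-9.797: |R|=0.82977 <1
  x=-18.497: |R|=1.00599 >1
  x=-18.432: |R|=1.00522 >1
  x=-18.246: |R|=1.00300 >1
So |R|<1 on (-18.0000, 0).

z∈(-18.0000,0).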